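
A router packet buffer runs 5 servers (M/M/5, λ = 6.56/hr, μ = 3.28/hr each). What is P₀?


a = λ/μ = 6.56/3.28 = 2.0000; ρ = a/c = 0.4000
Σ_{k=0}^{4} a^k/k! (terms k=0..4) = 1.00000 + 2.00000 + 2.00000 + 1.33333 + 0.66667 = 7.00000
Tail: a^5/(5!(1−ρ)) = 32.00000/(120·0.6000) = 0.44444
P₀ = 1/(7.00000 + 0.44444) = 1/7.44444 = 0.134328

Final: 0.134328


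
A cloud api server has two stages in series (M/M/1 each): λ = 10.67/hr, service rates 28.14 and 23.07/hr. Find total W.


Each node sees arrival rate λ = 10.67/hr (tandem ⇒ throughput preserved).
W₁ = 1/(μ₁−λ) = 1/(28.14−10.67) = 0.05724 hr
W₂ = 1/(μ₂−λ) = 1/(23.07−10.67) = 0.08065 hr
W_total = W₁ + W₂ = 0.05724 + 0.08065 = 0.13789 hr

Final: 0.13789 hr


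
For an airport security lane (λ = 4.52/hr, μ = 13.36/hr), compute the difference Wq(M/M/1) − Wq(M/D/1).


ρ = 4.52/13.36 = 0.3383
Wq(M/M/1) = ρ/(μ−λ) = 0.3383/8.84 = 0.03827 hr
Wq(M/D/1) = ρ/(2(μ−λ)) = 0.01914 hr
Savings = 0.03827 − 0.01914 = 0.01914 hr

Final: 0.01914 hr


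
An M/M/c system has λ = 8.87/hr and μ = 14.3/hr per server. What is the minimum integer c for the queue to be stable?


Stability requires cμ > λ ⇔ c > λ/μ.
λ/μ = 8.87/14.3 = 0.6203
Minimum integer c = ⌊0.6203⌋ + 1 = 1
Check: 1·14.3 = 14.30 > 8.87, while 0·14.3 = 0.00 ≤ 8.87

Final: 1 servers


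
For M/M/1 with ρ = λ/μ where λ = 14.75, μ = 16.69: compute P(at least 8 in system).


ρ = 14.75/16.69 = 0.8838
P(N ≥ n) = ρ^n = 0.8838^8 = 0.372122

Final: 0.372122


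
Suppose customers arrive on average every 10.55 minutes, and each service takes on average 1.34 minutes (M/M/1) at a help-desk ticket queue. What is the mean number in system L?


λ = 60/10.55 = 5.6872 /hr
μ = 60/1.34 = 44.7761 /hr
ρ = λ/μ = 5.6872/44.7761 = 0.1270
L = ρ/(1−ρ) = 0.1270/0.8730 = 0.1455

Final: 0.1455


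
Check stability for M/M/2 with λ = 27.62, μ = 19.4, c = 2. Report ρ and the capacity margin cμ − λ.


Total capacity cμ = 2·19.4 = 38.80/hr
ρ = λ/(cμ) = 27.62/38.80 = 0.7119
Stable ⇔ ρ < 1: YES
Spare capacity = cμ − λ = 38.80 − 27.62 = 11.18/hr

Final: ρ = 0.7119; stable; margin = 11.18/hr


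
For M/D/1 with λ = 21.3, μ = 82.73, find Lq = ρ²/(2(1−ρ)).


ρ = 21.3/82.73 = 0.2575
M/D/1: Lq = ρ²/(2(1−ρ)) = 0.06629/(2·0.7425) = 0.04464

Final: 0.04464


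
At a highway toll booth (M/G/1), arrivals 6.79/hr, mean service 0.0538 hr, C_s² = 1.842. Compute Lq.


ρ = λ·E[S] = 6.79·0.0538 = 0.3653
Lq = ρ²(1+C_s²)/(2(1−ρ)) = 0.1334·(1+1.842)/(2·0.6347)
= 0.1334·2.8420/1.2694 = 0.29877

Final: 0.29877


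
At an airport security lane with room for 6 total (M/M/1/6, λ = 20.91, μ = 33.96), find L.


ρ = 20.91/33.96 = 0.6157
L = ρ[1 − (K+1)ρ^K + Kρ^(K+1)] / [(1−ρ)(1−ρ^(K+1))]
Numerator: 0.6157·(1 − 7·0.054490 + 6·0.033551) = 0.504817
Denominator: (0.3843)·(0.966449) = 0.371383
L = 0.504817/0.371383 = 1.3593

Final: 1.3593


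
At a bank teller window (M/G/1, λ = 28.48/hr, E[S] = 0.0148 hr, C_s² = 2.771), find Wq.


ρ = λ·E[S] = 28.48·0.0148 = 0.4215
E[S²] = E[S]²(1+C_s²) = 0.0148²·(1+2.771) = 0.0008260
Wq = λ·E[S²]/(2(1−ρ)) = 28.48·0.0008260/(2·0.5785) = 0.02033 hr

Final: 0.02033 hr


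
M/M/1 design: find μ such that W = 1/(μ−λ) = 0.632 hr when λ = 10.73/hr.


W = 1/(μ−λ) ⇒ μ − λ = 1/W = 1/0.632 = 1.5823
μ = λ + 1/W = 10.73 + 1.5823 = 12.3123 per hr

Final: 12.3123 /hr


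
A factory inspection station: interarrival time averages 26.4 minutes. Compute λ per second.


λ = 1/(interarrival time) in consistent units.
1 second = 0.0166667 min, so λ = 0.0166667/26.4 = 0.0006313 per second

Final: 0.0006313 /sec


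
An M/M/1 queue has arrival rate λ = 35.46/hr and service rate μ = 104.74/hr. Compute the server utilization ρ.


ρ = λ/μ = 35.46/104.74 = 0.3386

Final: 0.3386


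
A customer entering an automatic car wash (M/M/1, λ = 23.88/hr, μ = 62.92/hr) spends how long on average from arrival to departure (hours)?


W = 1/(μ−λ) = 1/(62.92 − 23.88) = 1/39.04 = 0.02561 hr

Final: 0.02561 hr


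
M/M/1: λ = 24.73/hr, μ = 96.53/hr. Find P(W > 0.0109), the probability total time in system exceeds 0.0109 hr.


W ~ Exponential(μ−λ) for M/M/1.
μ − λ = 96.53 − 24.73 = 71.8000
P(W > t) = e^{−(μ−λ)t} = e^{−0.7826} = 0.457207

Final: 0.457207


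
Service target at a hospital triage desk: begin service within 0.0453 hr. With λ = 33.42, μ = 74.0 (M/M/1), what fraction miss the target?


ρ = 33.42/74.0 = 0.4516
P(Wq > t) = ρ·e^{−(μ−λ)t} = 0.4516·e^{−1.8383}
= 0.4516·0.159092 = 0.071849

Final: 0.071849


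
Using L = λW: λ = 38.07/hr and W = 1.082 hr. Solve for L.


L = λW = 38.07·1.082 = 41.1917

Final: 41.1917


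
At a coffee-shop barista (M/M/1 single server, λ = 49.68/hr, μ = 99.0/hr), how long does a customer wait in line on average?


ρ = 49.68/99.0 = 0.5018
Wq = ρ/(μ−λ) = 0.5018/(99.0 − 49.68) = 0.5018/49.32 = 0.01017 hr

Final: 0.01017 hr


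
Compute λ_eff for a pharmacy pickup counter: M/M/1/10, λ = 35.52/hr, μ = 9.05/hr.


ρ = 3.9249; P_K = (1−ρ)ρ^10/(1−ρ^11) = 0.745214
λ_eff = λ(1 − P_K) = 35.52·(1 − 0.745214) = 35.52·0.254786 = 9.0500 /hr

Final: 9.0500 /hr


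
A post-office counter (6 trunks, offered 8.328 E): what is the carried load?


B(6,8.328) = 0.407208 (Erlang-B)
Carried load = a(1 − B) = 8.328·(1 − 0.407208) = 8.328·0.592792 = 4.9368 E

Final: 4.9368 Erlangs


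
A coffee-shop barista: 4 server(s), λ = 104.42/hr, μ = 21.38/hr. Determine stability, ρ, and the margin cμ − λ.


Total capacity cμ = 4·21.38 = 85.52/hr
ρ = λ/(cμ) = 104.42/85.52 = 1.2210
Stable ⇔ ρ < 1: NO
Spare capacity = cμ − λ = 85.52 − 104.42 = -18.90/hr

Final: ρ = 1.2210; unstable; margin = -18.90/hr


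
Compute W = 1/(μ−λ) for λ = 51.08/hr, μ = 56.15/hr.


W = 1/(μ−λ) = 1/(56.15 − 51.08) = 1/5.07 = 0.1972 hr

Final: 0.1972 hr


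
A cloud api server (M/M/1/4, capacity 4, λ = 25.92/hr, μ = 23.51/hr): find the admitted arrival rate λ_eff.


ρ = 1.1025; P_K = (1−ρ)ρ^4/(1−ρ^5) = 0.240806
λ_eff = λ(1 − P_K) = 25.92·(1 − 0.240806) = 25.92·0.759194 = 19.6783 /hr

Final: 19.6783 /hr


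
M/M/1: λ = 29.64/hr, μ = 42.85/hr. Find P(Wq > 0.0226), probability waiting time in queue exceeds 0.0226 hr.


ρ = 29.64/42.85 = 0.6917
P(Wq > t) = ρ·e^{−(μ−λ)t} = 0.6917·e^{−0.2985}
= 0.6917·0.741896 = 0.513181

Final: 0.513181


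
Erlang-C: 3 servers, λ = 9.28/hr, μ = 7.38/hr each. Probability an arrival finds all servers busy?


a = λ/μ = 1.2575; ρ = a/3 = 0.4192
P₀ = 0.276354 (from M/M/c formula)
C(c,a) = [a^c/(c!(1−ρ))]·P₀ = [1.98827/(6·0.5808)]·0.276354
= 0.57051·0.276354 = 0.157661

Final: 0.157661


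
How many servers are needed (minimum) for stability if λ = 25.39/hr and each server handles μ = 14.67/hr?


Stability requires cμ > λ ⇔ c > λ/μ.
λ/μ = 25.39/14.67 = 1.7307
Minimum integer c = ⌊1.7307⌋ + 1 = 2
Check: 2·14.67 = 29.34 > 25.39, while 1·14.67 = 14.67 ≤ 25.39

Final: 2 servers


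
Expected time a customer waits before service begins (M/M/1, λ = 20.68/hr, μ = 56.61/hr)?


ρ = 20.68/56.61 = 0.3653
Wq = ρ/(μ−λ) = 0.3653/(56.61 − 20.68) = 0.3653/35.93 = 0.01017 hr

Final: 0.01017 hr


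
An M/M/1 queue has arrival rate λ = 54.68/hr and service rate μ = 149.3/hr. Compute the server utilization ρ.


ρ = λ/μ = 54.68/149.3 = 0.3662

Final: 0.3662


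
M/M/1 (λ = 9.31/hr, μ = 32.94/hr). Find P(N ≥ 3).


ρ = 9.31/32.94 = 0.2826
P(N ≥ n) = ρ^n = 0.2826^3 = 0.022578

Final: 0.022578


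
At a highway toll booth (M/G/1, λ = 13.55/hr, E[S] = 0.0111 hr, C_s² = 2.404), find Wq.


ρ = λ·E[S] = 13.55·0.0111 = 0.1504
E[S²] = E[S]²(1+C_s²) = 0.0111²·(1+2.404) = 0.0004194
Wq = λ·E[S²]/(2(1−ρ)) = 13.55·0.0004194/(2·0.8496) = 0.003345 hr

Final: 0.003345 hr


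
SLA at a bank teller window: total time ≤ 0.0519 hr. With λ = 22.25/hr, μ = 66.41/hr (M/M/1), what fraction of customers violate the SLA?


W ~ Exponential(μ−λ) for M/M/1.
μ − λ = 66.41 − 22.25 = 44.1600
P(W > t) = e^{−(μ−λ)t} = e^{−2.2919} = 0.101074

Final: 0.101074


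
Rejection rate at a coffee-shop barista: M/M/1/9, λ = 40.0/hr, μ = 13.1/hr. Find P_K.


ρ = λ/μ = 40.0/13.1 = 3.0534
P_K = (1−ρ)ρ^K/(1−ρ^(K+1)) = (-2.0534·23072.691595)/(1 − 70450.966703)
= -47378.275108/-70449.966703 = 0.672510

Final: 0.672510


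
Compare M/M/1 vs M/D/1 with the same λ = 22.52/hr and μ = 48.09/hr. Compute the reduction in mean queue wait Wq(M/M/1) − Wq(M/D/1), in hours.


ρ = 22.52/48.09 = 0.4683
Wq(M/M/1) = ρ/(μ−λ) = 0.4683/25.57 = 0.01831 hr
Wq(M/D/1) = ρ/(2(μ−λ)) = 0.009157 hr
Savings = 0.01831 − 0.009157 = 0.009157 hr

Final: 0.009157 hr


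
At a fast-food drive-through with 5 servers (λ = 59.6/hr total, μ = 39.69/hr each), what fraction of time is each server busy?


ρ = λ/(cμ) = 59.6/(5·39.69) = 59.6/198.45 = 0.3003

Final: 0.3003


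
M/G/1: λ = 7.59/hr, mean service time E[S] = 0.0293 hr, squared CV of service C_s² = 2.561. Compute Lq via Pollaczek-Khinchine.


ρ = λ·E[S] = 7.59·0.0293 = 0.2224
Lq = ρ²(1+C_s²)/(2(1−ρ)) = 0.04946·(1+2.561)/(2·0.7776)
= 0.04946·3.5610/1.5552 = 0.11324

Final: 0.11324


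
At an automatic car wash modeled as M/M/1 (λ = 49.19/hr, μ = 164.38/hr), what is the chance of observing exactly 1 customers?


ρ = 49.19/164.38 = 0.2992
P_n = (1−ρ)·ρ^n = (1 − 0.2992)·0.2992^1 = 0.7008·0.299246 = 0.209698

Final: 0.209698


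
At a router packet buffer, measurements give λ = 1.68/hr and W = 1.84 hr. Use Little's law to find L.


L = λW = 1.68·1.84 = 3.0912

Final: 3.0912


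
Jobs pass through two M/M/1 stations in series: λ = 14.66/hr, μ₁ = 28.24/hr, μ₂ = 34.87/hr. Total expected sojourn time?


Each node sees arrival rate λ = 14.66/hr (tandem ⇒ throughput preserved).
W₁ = 1/(μ₁−λ) = 1/(28.24−14.66) = 0.07364 hr
W₂ = 1/(μ₂−λ) = 1/(34.87−14.66) = 0.04948 hr
W_total = W₁ + W₂ = 0.07364 + 0.04948 = 0.12312 hr

Final: 0.12312 hr


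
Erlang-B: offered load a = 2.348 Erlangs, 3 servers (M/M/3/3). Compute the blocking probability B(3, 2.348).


B(c,a) = (a^c/c!) / Σ_{k=0}^{c} a^k/k!
a^3/3! = 2.157461
Σ terms (k=0..3): 1.00000 + 2.34800 + 2.75655 + 2.15746 = 8.262013
B = 2.157461/8.262013 = 0.261130

Final: 0.261130


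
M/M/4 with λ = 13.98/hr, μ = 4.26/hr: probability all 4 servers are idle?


a = λ/μ = 13.98/4.26 = 3.2817; ρ = a/c = 0.8204
Σ_{k=0}^{3} a^k/k! (terms k=0..3) = 1.00000 + 3.28169 + 5.38475 + 5.89035 = 15.55679
Tail: a^4/(4!(1−ρ)) = 115.98192/(24·0.1796) = 26.91084
P₀ = 1/(15.55679 + 26.91084) = 1/42.46763 = 0.023547

Final: 0.023547


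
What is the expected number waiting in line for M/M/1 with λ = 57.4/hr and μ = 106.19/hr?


ρ = 57.4/106.19 = 0.5405
Lq = ρ²/(1−ρ) = 0.2922/0.4595 = 0.6359

Final: 0.6359


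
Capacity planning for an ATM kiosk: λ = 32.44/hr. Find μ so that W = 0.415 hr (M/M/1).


W = 1/(μ−λ) ⇒ μ − λ = 1/W = 1/0.415 = 2.4096
μ = λ + 1/W = 32.44 + 2.4096 = 34.8496 per hr

Final: 34.8496 /hr


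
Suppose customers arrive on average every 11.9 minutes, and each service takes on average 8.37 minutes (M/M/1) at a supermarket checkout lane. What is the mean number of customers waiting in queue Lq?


λ = 60/11.9 = 5.0420 /hr
μ = 60/8.37 = 7.1685 /hr
ρ = λ/μ = 5.0420/7.1685 = 0.7034
Lq = ρ²/(1−ρ) = 0.4947/0.2966 = 1.6677

Final: 1.6677


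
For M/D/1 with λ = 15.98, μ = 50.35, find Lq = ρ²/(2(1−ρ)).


ρ = 15.98/50.35 = 0.3174
M/D/1: Lq = ρ²/(2(1−ρ)) = 0.1007/(2·0.6826) = 0.07378

Final: 0.07378


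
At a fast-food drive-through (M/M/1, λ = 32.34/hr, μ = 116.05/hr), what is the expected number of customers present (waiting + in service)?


ρ = λ/μ = 32.34/116.05 = 0.2787
L = ρ/(1−ρ) = 0.2787/(1 − 0.2787) = 0.2787/0.7213 = 0.3863

Final: 0.3863


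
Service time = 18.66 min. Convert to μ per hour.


μ = 1/(service time) in consistent units.
1 hour = 60 min, so μ = 60/18.66 = 3.2154 per hour

Final: 3.2154 /hr


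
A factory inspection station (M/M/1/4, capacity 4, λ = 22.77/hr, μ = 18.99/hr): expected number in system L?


ρ = 22.77/18.99 = 1.1991
L = ρ[1 − (K+1)ρ^K + Kρ^(K+1)] / [(1−ρ)(1−ρ^(K+1))]
Numerator: 1.1991·(1 − 5·2.067056 + 4·2.478508) = 0.693953
Denominator: (-0.1991)·(-1.478508) = 0.294300
L = 0.693953/0.294300 = 2.3580

Final: 2.3580


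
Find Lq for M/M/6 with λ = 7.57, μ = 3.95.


a = λ/μ = 1.9165; ρ = a/6 = 0.3194
P₀ = 0.146960
Lq = P₀·a^c·ρ / (c!·(1−ρ)²) = 0.146960·49.54419·0.3194/(720·0.46320)
= 0.006973

Final: 0.006973


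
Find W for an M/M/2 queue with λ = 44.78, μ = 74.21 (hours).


a = 0.6034; ρ = 0.3017; P₀ = 0.536439
Lq = P₀·a^c·ρ/(c!(1−ρ)²) = 0.06043
Wq = Lq/λ = 0.06043/44.78 = 0.001349 hr
W = Wq + 1/μ = 0.001349 + 0.01348 = 0.01482 hr

Final: 0.01482 hr


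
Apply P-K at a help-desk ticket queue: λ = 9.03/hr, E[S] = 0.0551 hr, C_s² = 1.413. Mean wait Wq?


ρ = λ·E[S] = 9.03·0.0551 = 0.4976
E[S²] = E[S]²(1+C_s²) = 0.0551²·(1+1.413) = 0.007326
Wq = λ·E[S²]/(2(1−ρ)) = 9.03·0.007326/(2·0.5024) = 0.06583 hr

Final: 0.06583 hr


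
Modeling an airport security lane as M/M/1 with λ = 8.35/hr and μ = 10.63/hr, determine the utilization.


ρ = λ/μ = 8.35/10.63 = 0.7855

Final: 0.7855


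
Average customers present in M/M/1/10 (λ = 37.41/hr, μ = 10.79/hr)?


ρ = 37.41/10.79 = 3.4671
L = ρ[1 − (K+1)ρ^K + Kρ^(K+1)] / [(1−ρ)(1−ρ^(K+1))]
Numerator: 3.4671·(1 − 11·250993.592751 + 10·870219.676072) = 20598966.160853
Denominator: (-2.4671)·(-870218.676072) = 2146915.769883
L = 20598966.160853/2146915.769883 = 9.5947

Final: 9.5947


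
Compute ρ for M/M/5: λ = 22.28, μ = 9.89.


ρ = λ/(cμ) = 22.28/(5·9.89) = 22.28/49.45 = 0.4506

Final: 0.4506


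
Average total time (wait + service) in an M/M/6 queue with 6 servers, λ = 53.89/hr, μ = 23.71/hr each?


a = 2.2729; ρ = 0.3788; P₀ = 0.102685
Lq = P₀·a^c·ρ/(c!(1−ρ)²) = 0.01930
Wq = Lq/λ = 0.01930/53.89 = 0.0003582 hr
W = Wq + 1/μ = 0.0003582 + 0.04218 = 0.04253 hr

Final: 0.04253 hr


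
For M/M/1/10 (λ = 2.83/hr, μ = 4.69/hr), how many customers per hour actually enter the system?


ρ = 0.6034; P_K = (1−ρ)ρ^10/(1−ρ^11) = 0.002548
λ_eff = λ(1 − P_K) = 2.83·(1 − 0.002548) = 2.83·0.997452 = 2.8228 /hr

Final: 2.8228 /hr


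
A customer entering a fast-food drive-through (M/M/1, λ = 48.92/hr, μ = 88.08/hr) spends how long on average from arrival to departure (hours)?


W = 1/(μ−λ) = 1/(88.08 − 48.92) = 1/39.16 = 0.02554 hr

Final: 0.02554 hr


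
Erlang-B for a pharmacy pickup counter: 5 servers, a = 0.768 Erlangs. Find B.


B(c,a) = (a^c/c!) / Σ_{k=0}^{c} a^k/k!
a^5/5! = 0.002227
Σ terms (k=0..5): 1.00000 + 0.76800 + 0.29491 + 0.07550 + 0.01450 + 0.002227 = 2.155131
B = 0.002227/2.155131 = 0.001033

Final: 0.001033


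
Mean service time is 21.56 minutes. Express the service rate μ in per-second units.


μ = 1/(service time) in consistent units.
1 second = 0.0166667 min, so μ = 0.0166667/21.56 = 0.0007730 per second

Final: 0.0007730 /sec


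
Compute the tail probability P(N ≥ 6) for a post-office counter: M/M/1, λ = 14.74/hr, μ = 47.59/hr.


ρ = 14.74/47.59 = 0.3097
P(N ≥ n) = ρ^n = 0.3097^6 = 0.0008829

Final: 0.0008829


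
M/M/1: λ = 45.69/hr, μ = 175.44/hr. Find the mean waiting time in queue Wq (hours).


ρ = 45.69/175.44 = 0.2604
Wq = ρ/(μ−λ) = 0.2604/(175.44 − 45.69) = 0.2604/129.75 = 0.002007 hr

Final: 0.002007 hr


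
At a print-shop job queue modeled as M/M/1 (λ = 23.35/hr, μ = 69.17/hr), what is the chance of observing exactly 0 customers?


ρ = 23.35/69.17 = 0.3376
P_n = (1−ρ)·ρ^n = (1 − 0.3376)·0.3376^0 = 0.6624·1.000000 = 0.662426

Final: 0.662426


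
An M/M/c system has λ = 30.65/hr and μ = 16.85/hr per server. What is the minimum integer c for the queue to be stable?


Stability requires cμ > λ ⇔ c > λ/μ.
λ/μ = 30.65/16.85 = 1.8190
Minimum integer c = ⌊1.8190⌋ + 1 = 2
Check: 2·16.85 = 33.70 > 30.65, while 1·16.85 = 16.85 ≤ 30.65

Final: 2 servers


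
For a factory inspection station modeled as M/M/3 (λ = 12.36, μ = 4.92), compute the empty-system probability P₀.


a = λ/μ = 12.36/4.92 = 2.5122; ρ = a/c = 0.8374
Σ_{k=0}^{2} a^k/k! (terms k=0..2) = 1.00000 + 2.51220 + 3.15556 = 6.66776
Tail: a^3/(3!(1−ρ)) = 15.85478/(6·0.1626) = 16.25115
P₀ = 1/(6.66776 + 16.25115) = 1/22.91890 = 0.043632

Final: 0.043632


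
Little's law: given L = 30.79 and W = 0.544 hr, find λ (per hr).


λ = L/W = 30.79/0.544 = 56.5993 /hr

Final: 56.5993 /hr


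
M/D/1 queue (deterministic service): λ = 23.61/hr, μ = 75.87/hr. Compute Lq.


ρ = 23.61/75.87 = 0.3112
M/D/1: Lq = ρ²/(2(1−ρ)) = 0.09684/(2·0.6888) = 0.07029

Final: 0.07029


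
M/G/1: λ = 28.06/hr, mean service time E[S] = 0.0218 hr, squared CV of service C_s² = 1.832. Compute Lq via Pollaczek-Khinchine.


ρ = λ·E[S] = 28.06·0.0218 = 0.6117
Lq = ρ²(1+C_s²)/(2(1−ρ)) = 0.3742·(1+1.832)/(2·0.3883)
= 0.3742·2.8320/0.7766 = 1.36456

Final: 1.36456


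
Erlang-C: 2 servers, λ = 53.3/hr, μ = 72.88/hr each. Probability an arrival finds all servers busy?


a = λ/μ = 0.7313; ρ = a/2 = 0.3657
P₀ = 0.464483 (from M/M/c formula)
C(c,a) = [a^c/(c!(1−ρ))]·P₀ = [0.53486/(2·0.6343)]·0.464483
= 0.42159·0.464483 = 0.195822

Final: 0.195822


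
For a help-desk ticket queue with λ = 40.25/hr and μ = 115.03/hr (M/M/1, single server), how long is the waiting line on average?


ρ = 40.25/115.03 = 0.3499
Lq = ρ²/(1−ρ) = 0.1224/0.6501 = 0.1883

Final: 0.1883


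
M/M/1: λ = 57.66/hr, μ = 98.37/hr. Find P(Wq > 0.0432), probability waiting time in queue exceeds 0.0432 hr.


ρ = 57.66/98.37 = 0.5862
P(Wq > t) = ρ·e^{−(μ−λ)t} = 0.5862·e^{−1.7587}
= 0.5862·0.172273 = 0.100979

Final: 0.100979


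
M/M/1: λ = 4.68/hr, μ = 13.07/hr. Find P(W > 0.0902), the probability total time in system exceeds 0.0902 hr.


W ~ Exponential(μ−λ) for M/M/1.
μ − λ = 13.07 − 4.68 = 8.3900
P(W > t) = e^{−(μ−λ)t} = e^{−0.7568} = 0.469176

Final: 0.469176


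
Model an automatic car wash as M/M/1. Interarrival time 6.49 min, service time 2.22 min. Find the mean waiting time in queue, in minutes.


λ = 60/6.49 = 9.2450 /hr
μ = 60/2.22 = 27.0270 /hr
ρ = λ/μ = 9.2450/27.0270 = 0.3421
Wq = ρ/(μ−λ) = 0.3421/(27.0270−9.2450) = 0.01924 hr
In minutes: 0.01924·60 = 1.154 min

Final: 1.154 min


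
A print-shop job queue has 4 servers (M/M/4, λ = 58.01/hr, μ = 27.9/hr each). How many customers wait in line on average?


a = λ/μ = 2.0792; ρ = a/4 = 0.5198
P₀ = 0.119609
Lq = P₀·a^c·ρ / (c!·(1−ρ)²) = 0.119609·18.68937·0.5198/(24·0.23059)
= 0.20997

Final: 0.20997


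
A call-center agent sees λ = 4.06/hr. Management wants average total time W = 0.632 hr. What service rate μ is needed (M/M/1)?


W = 1/(μ−λ) ⇒ μ − λ = 1/W = 1/0.632 = 1.5823
μ = λ + 1/W = 4.06 + 1.5823 = 5.6423 per hr

Final: 5.6423 /hr


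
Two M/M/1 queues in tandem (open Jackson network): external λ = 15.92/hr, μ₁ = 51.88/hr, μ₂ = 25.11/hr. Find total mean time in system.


Each node sees arrival rate λ = 15.92/hr (tandem ⇒ throughput preserved).
W₁ = 1/(μ₁−λ) = 1/(51.88−15.92) = 0.02781 hr
W₂ = 1/(μ₂−λ) = 1/(25.11−15.92) = 0.10881 hr
W_total = W₁ + W₂ = 0.02781 + 0.10881 = 0.13662 hr

Final: 0.13662 hr


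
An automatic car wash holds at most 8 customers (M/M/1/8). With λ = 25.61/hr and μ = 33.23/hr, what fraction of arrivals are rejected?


ρ = λ/μ = 25.61/33.23 = 0.7707
P_K = (1−ρ)ρ^K/(1−ρ^(K+1)) = (0.2293·0.124461)/(1 − 0.095921)
= 0.028540/0.904079 = 0.031568

Final: 0.031568


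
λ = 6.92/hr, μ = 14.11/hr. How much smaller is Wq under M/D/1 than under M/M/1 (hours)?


ρ = 6.92/14.11 = 0.4904
Wq(M/M/1) = ρ/(μ−λ) = 0.4904/7.19 = 0.06821 hr
Wq(M/D/1) = ρ/(2(μ−λ)) = 0.03411 hr
Savings = 0.06821 − 0.03411 = 0.03411 hr

Final: 0.03411 hr


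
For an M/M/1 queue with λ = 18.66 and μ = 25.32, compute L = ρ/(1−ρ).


ρ = λ/μ = 18.66/25.32 = 0.7370
L = ρ/(1−ρ) = 0.7370/(1 − 0.7370) = 0.7370/0.2630 = 2.8018

Final: 2.8018


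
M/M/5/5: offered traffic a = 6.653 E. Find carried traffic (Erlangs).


B(5,6.653) = 0.403617 (Erlang-B)
Carried load = a(1 − B) = 6.653·(1 − 0.403617) = 6.653·0.596383 = 3.9677 E

Final: 3.9677 Erlangs


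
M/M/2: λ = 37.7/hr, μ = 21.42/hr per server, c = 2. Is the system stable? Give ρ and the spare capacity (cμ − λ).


Total capacity cμ = 2·21.42 = 42.84/hr
ρ = λ/(cμ) = 37.7/42.84 = 0.8800
Stable ⇔ ρ < 1: YES
Spare capacity = cμ − λ = 42.84 − 37.7 = 5.14/hr

Final: ρ = 0.8800; stable; margin = 5.14/hr


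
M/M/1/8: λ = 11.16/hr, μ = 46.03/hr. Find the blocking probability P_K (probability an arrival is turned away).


ρ = λ/μ = 11.16/46.03 = 0.2425
P_K = (1−ρ)ρ^K/(1−ρ^(K+1)) = (0.7575·0.00001194)/(1 − 0.000002895)
= 0.000009045/0.999997 = 0.000009045

Final: 0.000009045


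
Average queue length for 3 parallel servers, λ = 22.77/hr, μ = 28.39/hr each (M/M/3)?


a = λ/μ = 0.8020; ρ = a/3 = 0.2673
P₀ = 0.446220
Lq = P₀·a^c·ρ / (c!·(1−ρ)²) = 0.446220·0.51593·0.2673/(6·0.53678)
= 0.01911

Final: 0.01911


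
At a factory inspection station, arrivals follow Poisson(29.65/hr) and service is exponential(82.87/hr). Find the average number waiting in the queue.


ρ = 29.65/82.87 = 0.3578
Lq = ρ²/(1−ρ) = 0.1280/0.6422 = 0.1993

Final: 0.1993


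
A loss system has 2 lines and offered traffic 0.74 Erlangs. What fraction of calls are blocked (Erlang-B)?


B(c,a) = (a^c/c!) / Σ_{k=0}^{c} a^k/k!
a^2/2! = 0.273800
Σ terms (k=0..2): 1.00000 + 0.74000 + 0.27380 = 2.013800
B = 0.273800/2.013800 = 0.135962

Final: 0.135962


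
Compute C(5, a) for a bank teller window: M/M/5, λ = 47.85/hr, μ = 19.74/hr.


a = λ/μ = 2.4240; ρ = a/5 = 0.4848
P₀ = 0.086745 (from M/M/c formula)
C(c,a) = [a^c/(c!(1−ρ))]·P₀ = [83.69008/(120·0.5152)]·0.086745
= 1.35369·0.086745 = 0.117426

Final: 0.117426


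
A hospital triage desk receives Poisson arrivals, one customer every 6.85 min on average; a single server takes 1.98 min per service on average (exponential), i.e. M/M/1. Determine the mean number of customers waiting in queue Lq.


λ = 60/6.85 = 8.7591 /hr
μ = 60/1.98 = 30.3030 /hr
ρ = λ/μ = 8.7591/30.3030 = 0.2891
Lq = ρ²/(1−ρ) = 0.08355/0.7109 = 0.1175

Final: 0.1175


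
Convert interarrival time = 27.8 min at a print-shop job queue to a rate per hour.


λ = 1/(interarrival time) in consistent units.
1 hour = 60 min, so λ = 60/27.8 = 2.1583 per hour

Final: 2.1583 /hr


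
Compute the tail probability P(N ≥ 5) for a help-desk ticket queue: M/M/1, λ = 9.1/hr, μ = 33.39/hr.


ρ = 9.1/33.39 = 0.2725
P(N ≥ n) = ρ^n = 0.2725^5 = 0.001504

Final: 0.001504


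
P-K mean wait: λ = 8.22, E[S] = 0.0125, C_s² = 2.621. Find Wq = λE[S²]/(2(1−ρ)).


ρ = λ·E[S] = 8.22·0.0125 = 0.1028
E[S²] = E[S]²(1+C_s²) = 0.0125²·(1+2.621) = 0.0005658
Wq = λ·E[S²]/(2(1−ρ)) = 8.22·0.0005658/(2·0.8972) = 0.002592 hr

Final: 0.002592 hr


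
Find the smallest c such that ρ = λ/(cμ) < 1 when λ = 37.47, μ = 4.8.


Stability requires cμ > λ ⇔ c > λ/μ.
λ/μ = 37.47/4.8 = 7.8063
Minimum integer c = ⌊7.8063⌋ + 1 = 8
Check: 8·4.8 = 38.40 > 37.47, while 7·4.8 = 33.60 ≤ 37.47

Final: 8 servers


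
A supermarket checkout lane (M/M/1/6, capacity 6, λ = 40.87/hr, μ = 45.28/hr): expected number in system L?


ρ = 40.87/45.28 = 0.9026
L = ρ[1 − (K+1)ρ^K + Kρ^(K+1)] / [(1−ρ)(1−ρ^(K+1))]
Numerator: 0.9026·(1 − 7·0.540741 + 6·0.488076) = 0.129316
Denominator: (0.09739)·(0.511924) = 0.049858
L = 0.129316/0.049858 = 2.5937

Final: 2.5937


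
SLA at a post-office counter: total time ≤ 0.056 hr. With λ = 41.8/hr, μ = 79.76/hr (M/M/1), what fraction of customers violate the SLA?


W ~ Exponential(μ−λ) for M/M/1.
μ − λ = 79.76 − 41.8 = 37.9600
P(W > t) = e^{−(μ−λ)t} = e^{−2.1258} = 0.119342

Final: 0.119342


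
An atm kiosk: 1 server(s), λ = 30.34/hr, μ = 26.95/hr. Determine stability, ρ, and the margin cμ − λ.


Total capacity cμ = 1·26.95 = 26.95/hr
ρ = λ/(cμ) = 30.34/26.95 = 1.1258
Stable ⇔ ρ < 1: NO
Spare capacity = cμ − λ = 26.95 − 30.34 = -3.39/hr

Final: ρ = 1.1258; unstable; margin = -3.39/hr


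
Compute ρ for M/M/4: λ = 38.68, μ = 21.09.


ρ = λ/(cμ) = 38.68/(4·21.09) = 38.68/84.36 = 0.4585

Final: 0.4585


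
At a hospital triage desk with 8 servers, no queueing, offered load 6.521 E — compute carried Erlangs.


B(8,6.521) = 0.151301 (Erlang-B)
Carried load = a(1 − B) = 6.521·(1 − 0.151301) = 6.521·0.848699 = 5.5344 E

Final: 5.5344 Erlangs


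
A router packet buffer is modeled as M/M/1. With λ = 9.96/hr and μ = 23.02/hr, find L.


ρ = λ/μ = 9.96/23.02 = 0.4327
L = ρ/(1−ρ) = 0.4327/(1 − 0.4327) = 0.4327/0.5673 = 0.7626

Final: 0.7626


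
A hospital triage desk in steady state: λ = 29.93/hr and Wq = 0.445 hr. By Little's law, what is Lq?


Lq = λWq = 29.93·0.445 = 13.3188

Final: 13.3188


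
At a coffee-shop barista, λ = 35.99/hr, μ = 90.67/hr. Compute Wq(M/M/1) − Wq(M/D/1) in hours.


ρ = 35.99/90.67 = 0.3969
Wq(M/M/1) = ρ/(μ−λ) = 0.3969/54.68 = 0.007259 hr
Wq(M/D/1) = ρ/(2(μ−λ)) = 0.003630 hr
Savings = 0.007259 − 0.003630 = 0.003630 hr

Final: 0.003630 hr


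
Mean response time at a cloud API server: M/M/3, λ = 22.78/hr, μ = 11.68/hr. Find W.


a = 1.9503; ρ = 0.6501; P₀ = 0.119244
Lq = P₀·a^c·ρ/(c!(1−ρ)²) = 0.78299
Wq = Lq/λ = 0.78299/22.78 = 0.03437 hr
W = Wq + 1/μ = 0.03437 + 0.08562 = 0.11999 hr

Final: 0.11999 hr


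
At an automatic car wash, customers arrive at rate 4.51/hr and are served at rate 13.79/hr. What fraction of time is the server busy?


ρ = λ/μ = 4.51/13.79 = 0.3270

Final: 0.3270


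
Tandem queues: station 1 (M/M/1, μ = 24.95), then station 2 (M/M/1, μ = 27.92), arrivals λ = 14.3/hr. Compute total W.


Each node sees arrival rate λ = 14.3/hr (tandem ⇒ throughput preserved).
W₁ = 1/(μ₁−λ) = 1/(24.95−14.3) = 0.09390 hr
W₂ = 1/(μ₂−λ) = 1/(27.92−14.3) = 0.07342 hr
W_total = W₁ + W₂ = 0.09390 + 0.07342 = 0.16732 hr

Final: 0.16732 hr


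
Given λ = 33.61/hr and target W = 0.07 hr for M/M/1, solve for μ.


W = 1/(μ−λ) ⇒ μ − λ = 1/W = 1/0.07 = 14.2857
μ = λ + 1/W = 33.61 + 14.2857 = 47.8957 per hr

Final: 47.8957 /hr


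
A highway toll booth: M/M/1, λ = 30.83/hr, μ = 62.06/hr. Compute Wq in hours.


ρ = 30.83/62.06 = 0.4968
Wq = ρ/(μ−λ) = 0.4968/(62.06 − 30.83) = 0.4968/31.23 = 0.01591 hr

Final: 0.01591 hr


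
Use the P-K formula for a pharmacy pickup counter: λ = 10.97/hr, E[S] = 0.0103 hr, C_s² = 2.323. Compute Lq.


ρ = λ·E[S] = 10.97·0.0103 = 0.1130
Lq = ρ²(1+C_s²)/(2(1−ρ)) = 0.01277·(1+2.323)/(2·0.8870)
= 0.01277·3.3230/1.7740 = 0.02391

Final: 0.02391


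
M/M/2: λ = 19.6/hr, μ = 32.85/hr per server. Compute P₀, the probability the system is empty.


a = λ/μ = 19.6/32.85 = 0.5967; ρ = a/c = 0.2983
Σ_{k=0}^{1} a^k/k! (terms k=0..1) = 1.00000 + 0.59665 = 1.59665
Tail: a^2/(2!(1−ρ)) = 0.35599/(2·0.7017) = 0.25367
P₀ = 1/(1.59665 + 0.25367) = 1/1.85033 = 0.540445

Final: 0.540445


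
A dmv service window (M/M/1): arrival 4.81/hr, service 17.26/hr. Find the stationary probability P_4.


ρ = 4.81/17.26 = 0.2787
P_n = (1−ρ)·ρ^n = (1 − 0.2787)·0.2787^4 = 0.7213·0.006031 = 0.004351

Final: 0.004351


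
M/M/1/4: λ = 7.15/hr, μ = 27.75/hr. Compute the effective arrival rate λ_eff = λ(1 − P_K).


ρ = 0.2577; P_K = (1−ρ)ρ^4/(1−ρ^5) = 0.003275
λ_eff = λ(1 − P_K) = 7.15·(1 − 0.003275) = 7.15·0.996725 = 7.1266 /hr

Final: 7.1266 /hr


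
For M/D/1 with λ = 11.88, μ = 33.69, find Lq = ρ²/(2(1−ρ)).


ρ = 11.88/33.69 = 0.3526
M/D/1: Lq = ρ²/(2(1−ρ)) = 0.1243/(2·0.6474) = 0.09604

Final: 0.09604


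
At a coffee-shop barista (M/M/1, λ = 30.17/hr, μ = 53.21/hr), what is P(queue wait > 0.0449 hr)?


ρ = 30.17/53.21 = 0.5670
P(Wq > t) = ρ·e^{−(μ−λ)t} = 0.5670·e^{−1.0345}
= 0.5670·0.355405 = 0.201514

Final: 0.201514


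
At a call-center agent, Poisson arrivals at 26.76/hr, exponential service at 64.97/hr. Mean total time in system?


W = 1/(μ−λ) = 1/(64.97 − 26.76) = 1/38.21 = 0.02617 hr

Final: 0.02617 hr


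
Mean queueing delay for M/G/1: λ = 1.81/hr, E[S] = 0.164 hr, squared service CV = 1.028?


ρ = λ·E[S] = 1.81·0.164 = 0.2968
E[S²] = E[S]²(1+C_s²) = 0.164²·(1+1.028) = 0.054545
Wq = λ·E[S²]/(2(1−ρ)) = 1.81·0.054545/(2·0.7032) = 0.07020 hr

Final: 0.07020 hr


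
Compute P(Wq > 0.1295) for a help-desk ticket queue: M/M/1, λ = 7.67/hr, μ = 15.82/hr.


ρ = 7.67/15.82 = 0.4848
P(Wq > t) = ρ·e^{−(μ−λ)t} = 0.4848·e^{−1.0554}
= 0.4848·0.348044 = 0.168742

Final: 0.168742


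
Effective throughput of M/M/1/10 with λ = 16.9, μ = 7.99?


ρ = 2.1151; P_K = (1−ρ)ρ^10/(1−ρ^11) = 0.527358
λ_eff = λ(1 − P_K) = 16.9·(1 − 0.527358) = 16.9·0.472642 = 7.9876 /hr

Final: 7.9876 /hr


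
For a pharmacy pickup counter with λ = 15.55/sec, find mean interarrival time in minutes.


Mean interarrival time = 1/λ = 1/15.55 second = 0.06431 second
In minutes: 0.06431 × 0.0166667 = 0.001072 min

Final: 0.001072 min


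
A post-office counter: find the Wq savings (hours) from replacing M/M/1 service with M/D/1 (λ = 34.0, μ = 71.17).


ρ = 34.0/71.17 = 0.4777
Wq(M/M/1) = ρ/(μ−λ) = 0.4777/37.17 = 0.01285 hr
Wq(M/D/1) = ρ/(2(μ−λ)) = 0.006426 hr
Savings = 0.01285 − 0.006426 = 0.006426 hr

Final: 0.006426 hr


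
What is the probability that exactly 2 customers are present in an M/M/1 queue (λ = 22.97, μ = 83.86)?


ρ = 22.97/83.86 = 0.2739
P_n = (1−ρ)·ρ^n = (1 − 0.2739)·0.2739^2 = 0.7261·0.075026 = 0.054476

Final: 0.054476


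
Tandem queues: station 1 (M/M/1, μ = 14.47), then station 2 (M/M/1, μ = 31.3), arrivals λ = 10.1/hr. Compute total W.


Each node sees arrival rate λ = 10.1/hr (tandem ⇒ throughput preserved).
W₁ = 1/(μ₁−λ) = 1/(14.47−10.1) = 0.22883 hr
W₂ = 1/(μ₂−λ) = 1/(31.3−10.1) = 0.04717 hr
W_total = W₁ + W₂ = 0.22883 + 0.04717 = 0.27600 hr

Final: 0.27600 hr


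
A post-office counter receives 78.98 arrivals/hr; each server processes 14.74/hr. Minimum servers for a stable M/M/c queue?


Stability requires cμ > λ ⇔ c > λ/μ.
λ/μ = 78.98/14.74 = 5.3582
Minimum integer c = ⌊5.3582⌋ + 1 = 6
Check: 6·14.74 = 88.44 > 78.98, while 5·14.74 = 73.70 ≤ 78.98

Final: 6 servers


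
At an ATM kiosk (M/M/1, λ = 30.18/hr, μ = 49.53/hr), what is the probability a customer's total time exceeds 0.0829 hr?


W ~ Exponential(μ−λ) for M/M/1.
μ − λ = 49.53 − 30.18 = 19.3500
P(W > t) = e^{−(μ−λ)t} = e^{−1.6041} = 0.201067

Final: 0.201067


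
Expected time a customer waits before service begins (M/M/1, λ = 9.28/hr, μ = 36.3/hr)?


ρ = 9.28/36.3 = 0.2556
Wq = ρ/(μ−λ) = 0.2556/(36.3 − 9.28) = 0.2556/27.02 = 0.009461 hr

Final: 0.009461 hr


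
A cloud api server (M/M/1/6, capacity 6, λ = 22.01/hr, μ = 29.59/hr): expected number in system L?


ρ = 22.01/29.59 = 0.7438
L = ρ[1 − (K+1)ρ^K + Kρ^(K+1)] / [(1−ρ)(1−ρ^(K+1))]
Numerator: 0.7438·(1 − 7·0.169375 + 6·0.125987) = 0.424203
Denominator: (0.2562)·(0.874013) = 0.223894
L = 0.424203/0.223894 = 1.8947

Final: 1.8947


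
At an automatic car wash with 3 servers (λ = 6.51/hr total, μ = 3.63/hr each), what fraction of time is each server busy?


ρ = λ/(cμ) = 6.51/(3·3.63) = 6.51/10.89 = 0.5978

Final: 0.5978


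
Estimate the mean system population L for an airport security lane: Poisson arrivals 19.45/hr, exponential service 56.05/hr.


ρ = λ/μ = 19.45/56.05 = 0.3470
L = ρ/(1−ρ) = 0.3470/(1 − 0.3470) = 0.3470/0.6530 = 0.5314

Final: 0.5314


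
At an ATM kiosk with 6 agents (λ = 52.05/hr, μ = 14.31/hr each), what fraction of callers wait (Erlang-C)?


a = λ/μ = 3.6373; ρ = a/6 = 0.6062
P₀ = 0.024976 (from M/M/c formula)
C(c,a) = [a^c/(c!(1−ρ))]·P₀ = [2315.72295/(720·0.3938)]·0.024976
= 8.16770·0.024976 = 0.203994

Final: 0.203994


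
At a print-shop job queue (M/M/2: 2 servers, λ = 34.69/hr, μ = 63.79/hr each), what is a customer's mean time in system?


a = 0.5438; ρ = 0.2719; P₀ = 0.572441
Lq = P₀·a^c·ρ/(c!(1−ρ)²) = 0.04342
Wq = Lq/λ = 0.04342/34.69 = 0.001252 hr
W = Wq + 1/μ = 0.001252 + 0.01568 = 0.01693 hr

Final: 0.01693 hr


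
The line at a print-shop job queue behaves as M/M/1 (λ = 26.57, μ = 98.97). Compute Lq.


ρ = 26.57/98.97 = 0.2685
Lq = ρ²/(1−ρ) = 0.07207/0.7315 = 0.09852

Final: 0.09852


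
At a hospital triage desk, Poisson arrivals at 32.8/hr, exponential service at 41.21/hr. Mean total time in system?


W = 1/(μ−λ) = 1/(41.21 − 32.8) = 1/8.41 = 0.1189 hr

Final: 0.1189 hr


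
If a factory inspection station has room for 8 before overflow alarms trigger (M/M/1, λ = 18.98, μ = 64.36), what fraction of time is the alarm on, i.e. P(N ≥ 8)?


ρ = 18.98/64.36 = 0.2949
P(N ≥ n) = ρ^n = 0.2949^8 = 0.00005721

Final: 0.00005721


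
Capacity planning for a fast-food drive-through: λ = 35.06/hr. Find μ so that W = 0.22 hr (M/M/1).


W = 1/(μ−λ) ⇒ μ − λ = 1/W = 1/0.22 = 4.5455
μ = λ + 1/W = 35.06 + 4.5455 = 39.6055 per hr

Final: 39.6055 /hr


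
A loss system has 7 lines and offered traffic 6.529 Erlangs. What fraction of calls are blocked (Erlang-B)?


B(c,a) = (a^c/c!) / Σ_{k=0}^{c} a^k/k!
a^7/7! = 100.345094
Σ terms (k=0..7): 1.00000 + 6.52900 + 21.31392 + 46.38620 + 75.71387 + 98.86717 + 107.58396 + 100.34509 = 457.739204
B = 100.345094/457.739204 = 0.219219

Final: 0.219219


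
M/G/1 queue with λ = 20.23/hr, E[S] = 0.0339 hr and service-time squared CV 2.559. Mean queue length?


ρ = λ·E[S] = 20.23·0.0339 = 0.6858
Lq = ρ²(1+C_s²)/(2(1−ρ)) = 0.4703·(1+2.559)/(2·0.3142)
= 0.4703·3.5590/0.6284 = 2.66366

Final: 2.66366


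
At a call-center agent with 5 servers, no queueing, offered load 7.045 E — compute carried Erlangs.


B(5,7.045) = 0.427366 (Erlang-B)
Carried load = a(1 − B) = 7.045·(1 − 0.427366) = 7.045·0.572634 = 4.0342 E

Final: 4.0342 Erlangs


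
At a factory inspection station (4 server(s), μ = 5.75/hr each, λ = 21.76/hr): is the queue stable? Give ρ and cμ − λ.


Total capacity cμ = 4·5.75 = 23.00/hr
ρ = λ/(cμ) = 21.76/23.00 = 0.9461
Stable ⇔ ρ < 1: YES
Spare capacity = cμ − λ = 23.00 − 21.76 = 1.24/hr

Final: ρ = 0.9461; stable; margin = 1.24/hr


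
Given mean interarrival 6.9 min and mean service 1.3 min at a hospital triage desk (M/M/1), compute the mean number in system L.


λ = 60/6.9 = 8.6957 /hr
μ = 60/1.3 = 46.1538 /hr
ρ = λ/μ = 8.6957/46.1538 = 0.1884
L = ρ/(1−ρ) = 0.1884/0.8116 = 0.2321

Final: 0.2321


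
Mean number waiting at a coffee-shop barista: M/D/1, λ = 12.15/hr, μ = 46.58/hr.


ρ = 12.15/46.58 = 0.2608
M/D/1: Lq = ρ²/(2(1−ρ)) = 0.06804/(2·0.7392) = 0.04602

Final: 0.04602


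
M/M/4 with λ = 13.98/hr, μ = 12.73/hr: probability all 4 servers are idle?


a = λ/μ = 13.98/12.73 = 1.0982; ρ = a/c = 0.2745
Σ_{k=0}^{3} a^k/k! (terms k=0..3) = 1.00000 + 1.09819 + 0.60301 + 0.22074 = 2.92195
Tail: a^4/(4!(1−ρ)) = 1.45450/(24·0.7255) = 0.08354
P₀ = 1/(2.92195 + 0.08354) = 1/3.00549 = 0.332724

Final: 0.332724


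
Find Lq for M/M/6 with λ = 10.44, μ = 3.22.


a = λ/μ = 3.2422; ρ = a/6 = 0.5404
P₀ = 0.038053
Lq = P₀·a^c·ρ / (c!·(1−ρ)²) = 0.038053·1161.62985·0.5404/(720·0.21126)
= 0.15704

Final: 0.15704


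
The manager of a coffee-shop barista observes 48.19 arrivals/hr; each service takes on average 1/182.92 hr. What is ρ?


ρ = λ/μ = 48.19/182.92 = 0.2634

Final: 0.2634


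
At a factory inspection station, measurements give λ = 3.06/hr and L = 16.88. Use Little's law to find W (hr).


W = L/λ = 16.88/3.06 = 5.5163 hr

Final: 5.5163 hr


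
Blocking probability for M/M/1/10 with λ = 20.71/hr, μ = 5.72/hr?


ρ = λ/μ = 20.71/5.72 = 3.6206
P_K = (1−ρ)ρ^K/(1−ρ^(K+1)) = (-2.6206·387115.625062)/(1 − 1401602.201928)
= -1014486.576867/-1401601.201928 = 0.723805

Final: 0.723805


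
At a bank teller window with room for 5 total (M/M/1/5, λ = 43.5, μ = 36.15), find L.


ρ = 43.5/36.15 = 1.2033
L = ρ[1 − (K+1)ρ^K + Kρ^(K+1)] / [(1−ρ)(1−ρ^(K+1))]
Numerator: 1.2033·(1 − 6·2.522928 + 5·3.035888) = 1.253708
Denominator: (-0.2033)·(-2.035888) = 0.413936
L = 1.253708/0.413936 = 3.0287

Final: 3.0287


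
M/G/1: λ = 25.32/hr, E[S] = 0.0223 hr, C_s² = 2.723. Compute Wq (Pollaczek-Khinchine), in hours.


ρ = λ·E[S] = 25.32·0.0223 = 0.5646
E[S²] = E[S]²(1+C_s²) = 0.0223²·(1+2.723) = 0.001851
Wq = λ·E[S²]/(2(1−ρ)) = 25.32·0.001851/(2·0.4354) = 0.05384 hr

Final: 0.05384 hr


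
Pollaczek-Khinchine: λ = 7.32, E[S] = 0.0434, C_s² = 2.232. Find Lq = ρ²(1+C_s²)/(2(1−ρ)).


ρ = λ·E[S] = 7.32·0.0434 = 0.3177
Lq = ρ²(1+C_s²)/(2(1−ρ)) = 0.1009·(1+2.232)/(2·0.6823)
= 0.1009·3.2320/1.3646 = 0.23903

Final: 0.23903


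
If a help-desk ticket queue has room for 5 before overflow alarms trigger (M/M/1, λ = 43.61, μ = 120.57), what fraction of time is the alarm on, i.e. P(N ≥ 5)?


ρ = 43.61/120.57 = 0.3617
P(N ≥ n) = ρ^n = 0.3617^5 = 0.006191

Final: 0.006191


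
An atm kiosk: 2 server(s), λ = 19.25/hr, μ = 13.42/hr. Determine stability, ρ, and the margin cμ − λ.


Total capacity cμ = 2·13.42 = 26.84/hr
ρ = λ/(cμ) = 19.25/26.84 = 0.7172
Stable ⇔ ρ < 1: YES
Spare capacity = cμ − λ = 26.84 − 19.25 = 7.59/hr

Final: ρ = 0.7172; stable; margin = 7.59/hr


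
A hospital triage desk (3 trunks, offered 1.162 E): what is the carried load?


B(3,1.162) = 0.084392 (Erlang-B)
Carried load = a(1 − B) = 1.162·(1 − 0.084392) = 1.162·0.915608 = 1.0639 E

Final: 1.0639 Erlangs


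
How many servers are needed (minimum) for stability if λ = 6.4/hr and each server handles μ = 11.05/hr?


Stability requires cμ > λ ⇔ c > λ/μ.
λ/μ = 6.4/11.05 = 0.5792
Minimum integer c = ⌊0.5792⌋ + 1 = 1
Check: 1·11.05 = 11.05 > 6.4, while 0·11.05 = 0.00 ≤ 6.4

Final: 1 servers


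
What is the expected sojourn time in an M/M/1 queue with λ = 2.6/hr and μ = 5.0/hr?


W = 1/(μ−λ) = 1/(5.0 − 2.6) = 1/2.40 = 0.4167 hr

Final: 0.4167 hr


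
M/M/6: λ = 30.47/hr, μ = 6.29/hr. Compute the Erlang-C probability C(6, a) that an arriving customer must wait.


a = λ/μ = 4.8442; ρ = a/6 = 0.8074
P₀ = 0.005719 (from M/M/c formula)
C(c,a) = [a^c/(c!(1−ρ))]·P₀ = [12922.03320/(720·0.1926)]·0.005719
= 93.16780·0.005719 = 0.532799

Final: 0.532799


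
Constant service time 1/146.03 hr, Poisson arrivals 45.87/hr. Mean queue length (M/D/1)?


ρ = 45.87/146.03 = 0.3141
M/D/1: Lq = ρ²/(2(1−ρ)) = 0.09867/(2·0.6859) = 0.07193

Final: 0.07193
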